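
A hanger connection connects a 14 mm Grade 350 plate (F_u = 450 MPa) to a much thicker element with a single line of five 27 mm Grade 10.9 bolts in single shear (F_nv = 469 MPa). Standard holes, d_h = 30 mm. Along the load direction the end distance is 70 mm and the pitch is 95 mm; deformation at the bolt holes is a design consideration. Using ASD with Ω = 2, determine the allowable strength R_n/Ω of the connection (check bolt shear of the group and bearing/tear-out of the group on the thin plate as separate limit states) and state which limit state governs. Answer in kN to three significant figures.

Bolt shear: A_b = π·27²/4 = 572.6 mm²; R_n = 469 × 572.6 × 5 × 1 / 1000 = 1343 kN → 1343 / 2 = 671 kN.
Bearing (1.2 l_c t F_u ≤ 2.4 d t F_u): upper limit = 2.4·27·14·450 / 1000 = 408.2 kN.
  Edge l_c = 70 − 30/2 = 55 → r_n = 408.2 kN; interior l_c = 95 − 30 = 65 → r_n = 408.2 kN.
  R_n,bearing = 1·408.2 + 4·408.2 = 2041 kN → 2041 / 2 = 1020 kN.
Bolt shear governs: 671 kN.

671 kN (bolt shear governs)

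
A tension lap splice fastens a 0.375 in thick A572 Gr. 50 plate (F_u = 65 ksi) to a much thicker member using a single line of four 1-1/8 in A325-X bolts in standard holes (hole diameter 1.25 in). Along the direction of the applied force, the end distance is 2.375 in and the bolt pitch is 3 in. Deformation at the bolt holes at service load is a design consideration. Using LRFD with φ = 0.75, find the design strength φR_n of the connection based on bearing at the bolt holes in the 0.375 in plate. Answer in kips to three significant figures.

Per bolt r_n = 1.2 l_c t F_u ≤ 2.4 d t F_u; upper limit = 2.4 × 1.125 × 0.375 × 65 = 65.81 kips.
Edge bolt: l_c = 2.375 − 1.25/2 = 1.75 in → 1.2 × 1.75 × 0.375 × 65 = 51.19 → r_n = 51.19 kips.
Interior bolts: l_c = 3 − 1.25 = 1.75 in → 1.2 × 1.75 × 0.375 × 65 = 51.19 → r_n = 51.19 kips.
R_n = 1 × 51.19 + 3 × 51.19 = 204.8 kips.
Design strength φR_n = 0.75 × 204.8 = 154 kips.

154 kips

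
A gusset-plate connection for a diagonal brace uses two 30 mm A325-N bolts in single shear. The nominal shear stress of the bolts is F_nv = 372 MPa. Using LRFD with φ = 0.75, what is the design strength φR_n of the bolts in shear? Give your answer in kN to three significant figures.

394 kN

A_b = π × 30² / 4 = 706.9 mm².
R_n = F_nv · A_b · n · n_s = 372 × 706.9 × 2 × 1 / 1000 = 525.9 kN.
Design strength φR_n = 0.75 × 525.9 = 394 kN.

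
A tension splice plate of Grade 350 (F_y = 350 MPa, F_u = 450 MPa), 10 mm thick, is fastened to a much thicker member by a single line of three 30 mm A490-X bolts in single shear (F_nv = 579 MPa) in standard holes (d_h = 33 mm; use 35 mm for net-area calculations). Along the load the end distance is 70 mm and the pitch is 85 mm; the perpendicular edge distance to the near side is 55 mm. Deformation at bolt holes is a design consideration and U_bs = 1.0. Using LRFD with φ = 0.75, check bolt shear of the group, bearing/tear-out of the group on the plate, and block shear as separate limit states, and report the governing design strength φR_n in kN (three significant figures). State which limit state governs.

Bolt shear: A_b = π·30²/4 = 706.9 mm²; R_n = 579 × 706.9 × 3 × 1 / 1000 = 1228 kN → 0.75 × 1228 = 921 kN.
Bearing: edge l_c = 53.5, r_n = 288.9 kN; interior l_c = 52, r_n = 280.8 kN; R_n = 288.9 + 2·280.8 = 850.5 kN → 638 kN.
Block shear: A_gv = 2400, A_nv = 1525, A_nt = 375 mm²; R_n = min(0.6F_uA_nv, 0.6F_yA_gv) + U_bs·F_u·A_nt = 580.5 kN → 435 kN.
Block shear governs: 435 kN.

435 kN (block shear governs)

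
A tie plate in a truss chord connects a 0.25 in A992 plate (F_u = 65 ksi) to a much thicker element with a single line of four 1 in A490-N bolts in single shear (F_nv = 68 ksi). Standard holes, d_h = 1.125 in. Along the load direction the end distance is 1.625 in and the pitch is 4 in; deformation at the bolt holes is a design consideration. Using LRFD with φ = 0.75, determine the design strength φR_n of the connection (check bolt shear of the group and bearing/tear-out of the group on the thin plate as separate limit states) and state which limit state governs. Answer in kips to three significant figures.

Bolt shear: A_b = π·1²/4 = 0.7854 in²; R_n = 68 × 0.7854 × 4 × 1 = 213.6 kips → 0.75 × 213.6 = 160 kips.
Bearing (1.2 l_c t F_u ≤ 2.4 d t F_u): upper limit = 2.4·1·0.25·65 = 39 kips.
  Edge l_c = 1.625 − 1.125/2 = 1.062 → r_n = 20.72 kips; interior l_c = 4 − 1.125 = 2.875 → r_n = 39 kips.
  R_n,bearing = 1·20.72 + 3·39 = 137.7 kips → 0.75 × 137.7 = 103 kips.
Bearing governs: 103 kips.

103 kips (bearing governs)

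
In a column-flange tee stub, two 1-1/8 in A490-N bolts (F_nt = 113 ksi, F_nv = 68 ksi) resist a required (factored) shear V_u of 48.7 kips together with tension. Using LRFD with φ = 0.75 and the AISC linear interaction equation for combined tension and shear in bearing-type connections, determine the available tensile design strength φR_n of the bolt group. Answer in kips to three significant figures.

138 kips

A_b = π·1.125²/4 = 0.994 in²; f_rv = 48.7 / (2 × 0.994) = 24.5 ksi.
F'_nt = 1.3 F_nt − (F_nt / φF_nv) f_rv = 1.3·113 − (113/(0.75·68))·24.5 = 92.62 ksi, capped at F_nt → F'_nt = 92.62 ksi.
R_n = F'_nt · A_b · n = 92.62 × 0.994 × 2 = 184.1 kips.
Design strength φR_n = 0.75 × 184.1 = 138 kips.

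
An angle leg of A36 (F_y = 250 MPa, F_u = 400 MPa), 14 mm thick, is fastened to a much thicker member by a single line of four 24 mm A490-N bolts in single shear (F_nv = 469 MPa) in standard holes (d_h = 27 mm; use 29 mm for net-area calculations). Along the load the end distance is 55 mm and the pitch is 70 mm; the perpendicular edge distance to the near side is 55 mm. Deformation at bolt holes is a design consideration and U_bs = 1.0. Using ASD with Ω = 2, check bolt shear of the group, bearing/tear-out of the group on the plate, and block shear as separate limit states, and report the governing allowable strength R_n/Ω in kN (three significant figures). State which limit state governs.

388 kN (block shear governs)

Bolt shear: A_b = π·24²/4 = 452.4 mm²; R_n = 469 × 452.4 × 4 × 1 / 1000 = 848.7 kN → 848.7 / 2 = 424 kN.
Bearing: edge l_c = 41.5, r_n = 278.9 kN; interior l_c = 43, r_n = 289 kN; R_n = 278.9 + 3·289 = 1146 kN → 573 kN.
Block shear: A_gv = 3710, A_nv = 2289, A_nt = 567 mm²; R_n = min(0.6F_uA_nv, 0.6F_yA_gv) + U_bs·F_u·A_nt = 776.2 kN → 388 kN.
Block shear governs: 388 kN.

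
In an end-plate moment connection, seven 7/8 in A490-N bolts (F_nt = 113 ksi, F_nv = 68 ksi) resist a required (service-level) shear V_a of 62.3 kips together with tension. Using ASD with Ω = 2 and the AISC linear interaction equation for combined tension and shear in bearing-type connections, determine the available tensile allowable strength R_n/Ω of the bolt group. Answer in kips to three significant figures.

206 kips

A_b = π·0.875²/4 = 0.6013 in²; f_rv = 62.3 / (7 × 0.6013) = 14.8 ksi.
F'_nt = 1.3 F_nt − (Ω F_nt / F_nv) f_rv = 1.3·113 − (2·113/68)·14.8 = 97.71 ksi, capped at F_nt → F'_nt = 97.71 ksi.
R_n = F'_nt · A_b · n = 97.71 × 0.6013 × 7 = 411.3 kips.
Allowable strength R_n/Ω = 411.3 / 2 = 206 kips.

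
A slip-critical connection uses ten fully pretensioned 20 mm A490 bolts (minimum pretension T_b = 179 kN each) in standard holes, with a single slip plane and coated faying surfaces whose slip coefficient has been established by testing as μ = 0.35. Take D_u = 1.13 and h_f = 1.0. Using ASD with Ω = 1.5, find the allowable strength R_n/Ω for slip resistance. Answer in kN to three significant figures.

R_n = μ · D_u · h_f · T_b · n_s · n_b = 0.35 × 1.13 × 1.0 × 179 × 1 × 10 = 707.9 kN.
Allowable strength R_n/Ω = 707.9 / 1.5 = 472 kN.

472 kN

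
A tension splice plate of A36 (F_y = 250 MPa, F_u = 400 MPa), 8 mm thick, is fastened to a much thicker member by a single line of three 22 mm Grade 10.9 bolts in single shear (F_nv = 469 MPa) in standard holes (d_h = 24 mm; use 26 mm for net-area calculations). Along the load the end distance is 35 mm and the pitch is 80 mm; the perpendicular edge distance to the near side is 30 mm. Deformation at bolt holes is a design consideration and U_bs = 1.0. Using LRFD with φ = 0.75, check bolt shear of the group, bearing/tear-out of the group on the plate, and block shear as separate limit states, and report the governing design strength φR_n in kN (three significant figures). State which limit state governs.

Bolt shear: A_b = π·22²/4 = 380.1 mm²; R_n = 469 × 380.1 × 3 × 1 / 1000 = 534.8 kN → 0.75 × 534.8 = 401 kN.
Bearing: edge l_c = 23, r_n = 88.32 kN; interior l_c = 56, r_n = 169 kN; R_n = 88.32 + 2·169 = 426.2 kN → 320 kN.
Block shear: A_gv = 1560, A_nv = 1040, A_nt = 136 mm²; R_n = min(0.6F_uA_nv, 0.6F_yA_gv) + U_bs·F_u·A_nt = 288.4 kN → 216 kN.
Block shear governs: 216 kN.

216 kN (block shear governs)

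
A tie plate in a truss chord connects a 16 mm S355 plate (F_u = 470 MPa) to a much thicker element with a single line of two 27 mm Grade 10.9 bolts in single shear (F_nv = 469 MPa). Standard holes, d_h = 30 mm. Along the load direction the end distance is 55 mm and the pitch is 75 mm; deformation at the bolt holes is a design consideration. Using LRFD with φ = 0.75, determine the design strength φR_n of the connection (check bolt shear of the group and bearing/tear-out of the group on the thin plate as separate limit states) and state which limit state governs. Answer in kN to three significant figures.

403 kN (bolt shear governs)

Bolt shear: A_b = π·27²/4 = 572.6 mm²; R_n = 469 × 572.6 × 2 × 1 / 1000 = 537.1 kN → 0.75 × 537.1 = 403 kN.
Bearing (1.2 l_c t F_u ≤ 2.4 d t F_u): upper limit = 2.4·27·16·470 / 1000 = 487.3 kN.
  Edge l_c = 55 − 30/2 = 40 → r_n = 361 kN; interior l_c = 75 − 30 = 45 → r_n = 406.1 kN.
  R_n,bearing = 1·361 + 1·406.1 = 767 kN → 0.75 × 767 = 575 kN.
Bolt shear governs: 403 kN.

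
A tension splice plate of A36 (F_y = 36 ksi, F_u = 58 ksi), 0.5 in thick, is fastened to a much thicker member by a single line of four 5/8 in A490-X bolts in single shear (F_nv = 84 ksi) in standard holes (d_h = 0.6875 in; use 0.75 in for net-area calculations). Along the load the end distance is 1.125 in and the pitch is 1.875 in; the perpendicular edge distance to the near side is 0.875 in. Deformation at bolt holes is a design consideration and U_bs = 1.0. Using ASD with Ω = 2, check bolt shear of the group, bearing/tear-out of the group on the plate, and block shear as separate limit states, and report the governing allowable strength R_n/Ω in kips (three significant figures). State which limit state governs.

Bolt shear: A_b = π·0.625²/4 = 0.3068 in²; R_n = 84 × 0.3068 × 4 × 1 = 103.1 kips → 103.1 / 2 = 51.5 kips.
Bearing: edge l_c = 0.7812, r_n = 27.19 kips; interior l_c = 1.188, r_n = 41.33 kips; R_n = 27.19 + 3·41.33 = 151.2 kips → 75.6 kips.
Block shear: A_gv = 3.375, A_nv = 2.062, A_nt = 0.25 in²; R_n = min(0.6F_uA_nv, 0.6F_yA_gv) + U_bs·F_u·A_nt = 86.27 kips → 43.1 kips.
Block shear governs: 43.1 kips.

43.1 kips (block shear governs)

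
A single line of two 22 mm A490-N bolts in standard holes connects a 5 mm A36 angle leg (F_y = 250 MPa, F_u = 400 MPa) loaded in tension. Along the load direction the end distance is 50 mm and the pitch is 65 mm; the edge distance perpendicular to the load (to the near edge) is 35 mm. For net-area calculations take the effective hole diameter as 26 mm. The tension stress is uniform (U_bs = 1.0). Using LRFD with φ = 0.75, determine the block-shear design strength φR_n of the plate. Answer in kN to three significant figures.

97.7 kN

Shear plane L_v = 50 + 1·65 = 115 mm; A_gv = 115 × 5 = 575 mm².
A_nv = (115 − 1.5·26) × 5 = 380 mm².
A_nt = (35 − 0.5·26) × 5 = 110 mm².
0.6 F_u A_nv = 91.2 kN; 0.6 F_y A_gv = 86.25 kN → shear yielding governs the shear term.
R_n = 86.25 + 1.0 × 400 × 110 / 1000 = 130.2 kN.
Design strength φR_n = 0.75 × 130.2 = 97.7 kN.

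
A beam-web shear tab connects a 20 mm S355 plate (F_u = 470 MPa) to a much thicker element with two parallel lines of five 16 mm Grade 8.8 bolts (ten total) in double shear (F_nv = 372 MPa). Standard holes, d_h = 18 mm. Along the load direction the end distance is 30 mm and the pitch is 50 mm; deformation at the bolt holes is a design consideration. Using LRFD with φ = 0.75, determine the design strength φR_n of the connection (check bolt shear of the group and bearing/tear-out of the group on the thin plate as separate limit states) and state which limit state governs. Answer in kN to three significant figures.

1120 kN (bolt shear governs)

Bolt shear: A_b = π·16²/4 = 201.1 mm²; R_n = 372 × 201.1 × 10 × 2 / 1000 = 1496 kN → 0.75 × 1496 = 1120 kN.
Bearing (1.2 l_c t F_u ≤ 2.4 d t F_u): upper limit = 2.4·16·20·470 / 1000 = 361 kN.
  Edge l_c = 30 − 18/2 = 21 → r_n = 236.9 kN; interior l_c = 50 − 18 = 32 → r_n = 361 kN.
  R_n,bearing = 2·236.9 + 8·361 = 3361 kN → 0.75 × 3361 = 2520 kN.
Bolt shear governs: 1120 kN.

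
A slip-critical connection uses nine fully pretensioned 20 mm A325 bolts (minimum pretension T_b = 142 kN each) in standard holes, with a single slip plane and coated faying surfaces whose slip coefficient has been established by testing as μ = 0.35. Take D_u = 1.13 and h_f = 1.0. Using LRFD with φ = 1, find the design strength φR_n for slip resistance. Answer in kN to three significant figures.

R_n = μ · D_u · h_f · T_b · n_s · n_b = 0.35 × 1.13 × 1.0 × 142 × 1 × 9 = 505.4 kN.
Design strength φR_n = 1 × 505.4 = 505 kN.

505 kN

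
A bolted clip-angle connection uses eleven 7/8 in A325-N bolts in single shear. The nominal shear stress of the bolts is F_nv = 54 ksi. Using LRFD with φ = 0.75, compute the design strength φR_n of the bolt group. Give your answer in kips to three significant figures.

A_b = π × 0.875² / 4 = 0.6013 in².
R_n = F_nv · A_b · n · n_s = 54 × 0.6013 × 11 × 1 = 357.2 kips.
Design strength φR_n = 0.75 × 357.2 = 268 kips.

268 kips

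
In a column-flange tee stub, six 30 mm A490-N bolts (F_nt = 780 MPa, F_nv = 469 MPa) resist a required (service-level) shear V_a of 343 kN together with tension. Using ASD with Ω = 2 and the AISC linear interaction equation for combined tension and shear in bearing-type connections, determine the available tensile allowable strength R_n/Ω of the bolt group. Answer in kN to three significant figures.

A_b = π·30²/4 = 706.9 mm²; f_rv = 343 × 1000 / (6 × 706.9) = 80.87 MPa.
F'_nt = 1.3 F_nt − (Ω F_nt / F_nv) f_rv = 1.3·780 − (2·780/469)·80.87 = 745 MPa, capped at F_nt → F'_nt = 745 MPa.
R_n = F'_nt · A_b · n = 745 × 706.9 × 6 / 1000 = 3160 kN.
Allowable strength R_n/Ω = 3160 / 2 = 1580 kN.

1580 kN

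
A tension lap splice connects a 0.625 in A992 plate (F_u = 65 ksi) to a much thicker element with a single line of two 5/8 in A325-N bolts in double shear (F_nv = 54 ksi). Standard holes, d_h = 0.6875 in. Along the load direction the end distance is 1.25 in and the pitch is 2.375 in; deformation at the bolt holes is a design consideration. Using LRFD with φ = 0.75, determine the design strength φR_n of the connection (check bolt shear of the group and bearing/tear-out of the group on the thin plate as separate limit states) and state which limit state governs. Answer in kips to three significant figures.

Bolt shear: A_b = π·0.625²/4 = 0.3068 in²; R_n = 54 × 0.3068 × 2 × 2 = 66.27 kips → 0.75 × 66.27 = 49.7 kips.
Bearing (1.2 l_c t F_u ≤ 2.4 d t F_u): upper limit = 2.4·0.625·0.625·65 = 60.94 kips.
  Edge l_c = 1.25 − 0.6875/2 = 0.9062 → r_n = 44.18 kips; interior l_c = 2.375 − 0.6875 = 1.688 → r_n = 60.94 kips.
  R_n,bearing = 1·44.18 + 1·60.94 = 105.1 kips → 0.75 × 105.1 = 78.8 kips.
Bolt shear governs: 49.7 kips.

49.7 kips (bolt shear governs)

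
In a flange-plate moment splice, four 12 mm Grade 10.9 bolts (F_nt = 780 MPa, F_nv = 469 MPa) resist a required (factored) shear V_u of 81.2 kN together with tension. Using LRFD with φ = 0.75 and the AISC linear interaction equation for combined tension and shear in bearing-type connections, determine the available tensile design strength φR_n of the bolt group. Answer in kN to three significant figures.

A_b = π·12²/4 = 113.1 mm²; f_rv = 81.2 × 1000 / (4 × 113.1) = 179.5 MPa.
F'_nt = 1.3 F_nt − (F_nt / φF_nv) f_rv = 1.3·780 − (780/(0.75·469))·179.5 = 616 MPa, capped at F_nt → F'_nt = 616 MPa.
R_n = F'_nt · A_b · n = 616 × 113.1 × 4 / 1000 = 278.7 kN.
Design strength φR_n = 0.75 × 278.7 = 209 kN.

209 kN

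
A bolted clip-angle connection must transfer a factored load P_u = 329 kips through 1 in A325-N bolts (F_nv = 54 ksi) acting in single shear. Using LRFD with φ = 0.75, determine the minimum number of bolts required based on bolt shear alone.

11 bolts

A_b = π·1²/4 = 0.7854 in².
Per-bolt design strength φR_n = 0.75 × 54 × 0.7854 × 1 = 31.81 kips.
n ≥ 329 / 31.81 = 10.34 → use 11 bolts.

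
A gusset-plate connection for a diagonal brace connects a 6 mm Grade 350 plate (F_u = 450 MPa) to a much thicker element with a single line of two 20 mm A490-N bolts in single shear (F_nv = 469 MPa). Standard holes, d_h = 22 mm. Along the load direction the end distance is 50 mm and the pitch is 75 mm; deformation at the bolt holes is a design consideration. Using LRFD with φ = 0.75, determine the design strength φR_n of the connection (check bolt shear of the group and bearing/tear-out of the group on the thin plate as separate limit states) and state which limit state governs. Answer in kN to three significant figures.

Bolt shear: A_b = π·20²/4 = 314.2 mm²; R_n = 469 × 314.2 × 2 × 1 / 1000 = 294.7 kN → 0.75 × 294.7 = 221 kN.
Bearing (1.2 l_c t F_u ≤ 2.4 d t F_u): upper limit = 2.4·20·6·450 / 1000 = 129.6 kN.
  Edge l_c = 50 − 22/2 = 39 → r_n = 126.4 kN; interior l_c = 75 − 22 = 53 → r_n = 129.6 kN.
  R_n,bearing = 1·126.4 + 1·129.6 = 256 kN → 0.75 × 256 = 192 kN.
Bearing governs: 192 kN.

192 kN (bearing governs)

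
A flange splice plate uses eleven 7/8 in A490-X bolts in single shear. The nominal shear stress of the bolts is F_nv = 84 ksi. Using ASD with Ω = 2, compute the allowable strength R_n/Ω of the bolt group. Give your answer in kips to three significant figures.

278 kips

A_b = π × 0.875² / 4 = 0.6013 in².
R_n = F_nv · A_b · n · n_s = 84 × 0.6013 × 11 × 1 = 555.6 kips.
Allowable strength R_n/Ω = 555.6 / 2 = 278 kips.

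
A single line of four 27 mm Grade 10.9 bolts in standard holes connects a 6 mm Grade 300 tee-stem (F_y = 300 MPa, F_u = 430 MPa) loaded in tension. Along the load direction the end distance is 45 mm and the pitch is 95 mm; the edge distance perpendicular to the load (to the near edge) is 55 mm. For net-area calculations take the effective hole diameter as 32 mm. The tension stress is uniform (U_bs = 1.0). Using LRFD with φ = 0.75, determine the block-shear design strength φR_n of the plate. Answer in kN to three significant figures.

329 kN

Shear plane L_v = 45 + 3·95 = 330 mm; A_gv = 330 × 6 = 1980 mm².
A_nv = (330 − 3.5·32) × 6 = 1308 mm².
A_nt = (55 − 0.5·32) × 6 = 234 mm².
0.6 F_u A_nv = 337.5 kN; 0.6 F_y A_gv = 356.4 kN → shear rupture governs the shear term.
R_n = 337.5 + 1.0 × 430 × 234 / 1000 = 438.1 kN.
Design strength φR_n = 0.75 × 438.1 = 329 kN.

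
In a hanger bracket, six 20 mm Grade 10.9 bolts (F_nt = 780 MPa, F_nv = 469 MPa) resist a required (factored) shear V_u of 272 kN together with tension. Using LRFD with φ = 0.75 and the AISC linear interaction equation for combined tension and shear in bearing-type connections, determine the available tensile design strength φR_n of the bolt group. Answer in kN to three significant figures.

981 kN

A_b = π·20²/4 = 314.2 mm²; f_rv = 272 × 1000 / (6 × 314.2) = 144.3 MPa.
F'_nt = 1.3 F_nt − (F_nt / φF_nv) f_rv = 1.3·780 − (780/(0.75·469))·144.3 = 694 MPa, capped at F_nt → F'_nt = 694 MPa.
R_n = F'_nt · A_b · n = 694 × 314.2 × 6 / 1000 = 1308 kN.
Design strength φR_n = 0.75 × 1308 = 981 kN.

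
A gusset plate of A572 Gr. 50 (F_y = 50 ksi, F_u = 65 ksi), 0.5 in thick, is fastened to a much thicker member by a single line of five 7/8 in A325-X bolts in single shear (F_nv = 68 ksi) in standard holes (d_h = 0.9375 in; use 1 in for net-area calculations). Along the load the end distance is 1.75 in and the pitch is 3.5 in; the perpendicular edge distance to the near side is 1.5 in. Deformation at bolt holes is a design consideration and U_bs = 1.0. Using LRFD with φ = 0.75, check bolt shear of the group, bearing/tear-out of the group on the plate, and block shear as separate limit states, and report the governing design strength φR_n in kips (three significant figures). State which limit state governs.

Bolt shear: A_b = π·0.875²/4 = 0.6013 in²; R_n = 68 × 0.6013 × 5 × 1 = 204.4 kips → 0.75 × 204.4 = 153 kips.
Bearing: edge l_c = 1.281, r_n = 49.97 kips; interior l_c = 2.562, r_n = 68.25 kips; R_n = 49.97 + 4·68.25 = 323 kips → 242 kips.
Block shear: A_gv = 7.875, A_nv = 5.625, A_nt = 0.5 in²; R_n = min(0.6F_uA_nv, 0.6F_yA_gv) + U_bs·F_u·A_nt = 251.9 kips → 189 kips.
Bolt shear governs: 153 kips.

153 kips (bolt shear governs)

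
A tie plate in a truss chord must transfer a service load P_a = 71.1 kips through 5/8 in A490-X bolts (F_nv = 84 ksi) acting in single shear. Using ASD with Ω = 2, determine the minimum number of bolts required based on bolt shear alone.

6 bolts

A_b = π·0.625²/4 = 0.3068 in².
Per-bolt allowable strength R_n/Ω = 84 × 0.3068 × 1 / 2 = 12.89 kips.
n ≥ 71.1 / 12.89 = 5.518 → use 6 bolts.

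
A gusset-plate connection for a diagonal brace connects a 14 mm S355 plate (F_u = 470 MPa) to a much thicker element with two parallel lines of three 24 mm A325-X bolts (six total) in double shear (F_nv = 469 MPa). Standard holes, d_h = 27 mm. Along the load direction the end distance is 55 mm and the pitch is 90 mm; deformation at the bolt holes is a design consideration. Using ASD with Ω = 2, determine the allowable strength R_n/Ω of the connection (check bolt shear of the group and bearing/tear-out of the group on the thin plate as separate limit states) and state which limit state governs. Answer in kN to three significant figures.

1090 kN (bearing governs)

Bolt shear: A_b = π·24²/4 = 452.4 mm²; R_n = 469 × 452.4 × 6 × 2 / 1000 = 2546 kN → 2546 / 2 = 1270 kN.
Bearing (1.2 l_c t F_u ≤ 2.4 d t F_u): upper limit = 2.4·24·14·470 / 1000 = 379 kN.
  Edge l_c = 55 − 27/2 = 41.5 → r_n = 327.7 kN; interior l_c = 90 − 27 = 63 → r_n = 379 kN.
  R_n,bearing = 2·327.7 + 4·379 = 2171 kN → 2171 / 2 = 1090 kN.
Bearing governs: 1090 kN.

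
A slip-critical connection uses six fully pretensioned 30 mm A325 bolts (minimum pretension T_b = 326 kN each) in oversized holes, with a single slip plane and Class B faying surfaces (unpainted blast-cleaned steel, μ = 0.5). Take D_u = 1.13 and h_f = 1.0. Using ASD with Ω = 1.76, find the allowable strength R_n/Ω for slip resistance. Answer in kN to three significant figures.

R_n = μ · D_u · h_f · T_b · n_s · n_b = 0.5 × 1.13 × 1.0 × 326 × 1 × 6 = 1105 kN.
Allowable strength R_n/Ω = 1105 / 1.76 = 628 kN.

628 kN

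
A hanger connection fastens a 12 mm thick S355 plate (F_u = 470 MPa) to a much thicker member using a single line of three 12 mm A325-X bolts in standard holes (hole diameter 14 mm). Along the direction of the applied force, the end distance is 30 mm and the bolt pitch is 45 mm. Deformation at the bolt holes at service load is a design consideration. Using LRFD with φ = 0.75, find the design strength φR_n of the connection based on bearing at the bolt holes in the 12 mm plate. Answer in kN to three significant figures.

360 kN

Per bolt r_n = 1.2 l_c t F_u ≤ 2.4 d t F_u; upper limit = 2.4 × 12 × 12 × 470 / 1000 = 162.4 kN.
Edge bolt: l_c = 30 − 14/2 = 23 mm → 1.2 × 23 × 12 × 470 / 1000 = 155.7 → r_n = 155.7 kN.
Interior bolts: l_c = 45 − 14 = 31 mm → 1.2 × 31 × 12 × 470 / 1000 = 209.8 → r_n = 162.4 kN.
R_n = 1 × 155.7 + 2 × 162.4 = 480.5 kN.
Design strength φR_n = 0.75 × 480.5 = 360 kN.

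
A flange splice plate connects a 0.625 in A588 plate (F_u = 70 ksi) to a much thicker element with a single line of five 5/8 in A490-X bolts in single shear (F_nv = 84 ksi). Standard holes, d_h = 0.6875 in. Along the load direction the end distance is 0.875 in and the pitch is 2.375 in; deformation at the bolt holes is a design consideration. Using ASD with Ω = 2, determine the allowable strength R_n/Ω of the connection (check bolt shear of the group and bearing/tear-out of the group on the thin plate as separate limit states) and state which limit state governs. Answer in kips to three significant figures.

Bolt shear: A_b = π·0.625²/4 = 0.3068 in²; R_n = 84 × 0.3068 × 5 × 1 = 128.9 kips → 128.9 / 2 = 64.4 kips.
Bearing (1.2 l_c t F_u ≤ 2.4 d t F_u): upper limit = 2.4·0.625·0.625·70 = 65.62 kips.
  Edge l_c = 0.875 − 0.6875/2 = 0.5312 → r_n = 27.89 kips; interior l_c = 2.375 − 0.6875 = 1.688 → r_n = 65.62 kips.
  R_n,bearing = 1·27.89 + 4·65.62 = 290.4 kips → 290.4 / 2 = 145 kips.
Bolt shear governs: 64.4 kips.

64.4 kips (bolt shear governs)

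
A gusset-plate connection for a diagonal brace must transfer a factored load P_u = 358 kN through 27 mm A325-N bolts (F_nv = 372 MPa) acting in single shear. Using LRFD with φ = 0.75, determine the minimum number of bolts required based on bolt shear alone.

3 bolts

A_b = π·27²/4 = 572.6 mm².
Per-bolt design strength φR_n = 0.75 × 372 × 572.6 × 1 / 1000 = 159.7 kN.
n ≥ 358 / 159.7 = 2.241 → use 3 bolts.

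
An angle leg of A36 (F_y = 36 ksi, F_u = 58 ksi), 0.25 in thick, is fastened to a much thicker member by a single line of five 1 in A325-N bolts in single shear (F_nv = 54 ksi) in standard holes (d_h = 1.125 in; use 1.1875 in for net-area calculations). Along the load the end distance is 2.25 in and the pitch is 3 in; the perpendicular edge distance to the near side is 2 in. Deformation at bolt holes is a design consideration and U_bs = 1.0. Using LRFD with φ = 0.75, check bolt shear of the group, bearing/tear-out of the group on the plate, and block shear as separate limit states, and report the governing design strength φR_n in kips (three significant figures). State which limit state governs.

73 kips (block shear governs)

Bolt shear: A_b = π·1²/4 = 0.7854 in²; R_n = 54 × 0.7854 × 5 × 1 = 212.1 kips → 0.75 × 212.1 = 159 kips.
Bearing: edge l_c = 1.688, r_n = 29.36 kips; interior l_c = 1.875, r_n = 32.62 kips; R_n = 29.36 + 4·32.62 = 159.9 kips → 120 kips.
Block shear: A_gv = 3.562, A_nv = 2.227, A_nt = 0.3516 in²; R_n = min(0.6F_uA_nv, 0.6F_yA_gv) + U_bs·F_u·A_nt = 97.34 kips → 73 kips.
Block shear governs: 73 kips.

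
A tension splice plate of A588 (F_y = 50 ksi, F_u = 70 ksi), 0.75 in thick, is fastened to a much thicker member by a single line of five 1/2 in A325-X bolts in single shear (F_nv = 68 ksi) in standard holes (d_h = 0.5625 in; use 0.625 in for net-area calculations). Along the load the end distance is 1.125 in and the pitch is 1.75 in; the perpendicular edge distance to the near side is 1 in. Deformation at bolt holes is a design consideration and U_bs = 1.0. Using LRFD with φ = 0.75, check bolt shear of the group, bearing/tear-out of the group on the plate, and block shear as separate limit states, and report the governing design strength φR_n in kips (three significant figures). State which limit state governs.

Bolt shear: A_b = π·0.5²/4 = 0.1963 in²; R_n = 68 × 0.1963 × 5 × 1 = 66.76 kips → 0.75 × 66.76 = 50.1 kips.
Bearing: edge l_c = 0.8438, r_n = 53.16 kips; interior l_c = 1.188, r_n = 63 kips; R_n = 53.16 + 4·63 = 305.2 kips → 229 kips.
Block shear: A_gv = 6.094, A_nv = 3.984, A_nt = 0.5156 in²; R_n = min(0.6F_uA_nv, 0.6F_yA_gv) + U_bs·F_u·A_nt = 203.4 kips → 153 kips.
Bolt shear governs: 50.1 kips.

50.1 kips (bolt shear governs)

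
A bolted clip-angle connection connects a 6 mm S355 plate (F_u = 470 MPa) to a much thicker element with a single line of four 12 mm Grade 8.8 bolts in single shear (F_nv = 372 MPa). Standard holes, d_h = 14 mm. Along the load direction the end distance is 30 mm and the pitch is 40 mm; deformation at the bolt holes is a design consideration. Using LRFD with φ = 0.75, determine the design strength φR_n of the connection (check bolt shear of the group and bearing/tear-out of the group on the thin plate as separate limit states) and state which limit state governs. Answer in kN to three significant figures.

Bolt shear: A_b = π·12²/4 = 113.1 mm²; R_n = 372 × 113.1 × 4 × 1 / 1000 = 168.3 kN → 0.75 × 168.3 = 126 kN.
Bearing (1.2 l_c t F_u ≤ 2.4 d t F_u): upper limit = 2.4·12·6·470 / 1000 = 81.22 kN.
  Edge l_c = 30 − 14/2 = 23 → r_n = 77.83 kN; interior l_c = 40 − 14 = 26 → r_n = 81.22 kN.
  R_n,bearing = 1·77.83 + 3·81.22 = 321.5 kN → 0.75 × 321.5 = 241 kN.
Bolt shear governs: 126 kN.

126 kN (bolt shear governs)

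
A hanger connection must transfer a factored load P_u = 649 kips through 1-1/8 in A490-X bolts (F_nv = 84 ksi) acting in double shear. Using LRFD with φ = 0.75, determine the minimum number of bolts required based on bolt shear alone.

6 bolts

A_b = π·1.125²/4 = 0.994 in².
Per-bolt design strength φR_n = 0.75 × 84 × 0.994 × 2 = 125.2 kips.
n ≥ 649 / 125.2 = 5.182 → use 6 bolts.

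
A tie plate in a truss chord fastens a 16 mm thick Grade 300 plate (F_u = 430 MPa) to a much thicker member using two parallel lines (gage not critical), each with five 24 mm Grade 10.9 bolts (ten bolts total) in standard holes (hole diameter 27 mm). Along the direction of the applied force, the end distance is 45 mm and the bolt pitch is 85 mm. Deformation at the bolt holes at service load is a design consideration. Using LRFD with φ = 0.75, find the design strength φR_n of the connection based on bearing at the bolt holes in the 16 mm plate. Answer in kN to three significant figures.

2770 kN

Per bolt r_n = 1.2 l_c t F_u ≤ 2.4 d t F_u; upper limit = 2.4 × 24 × 16 × 430 / 1000 = 396.3 kN.
Edge bolt: l_c = 45 − 27/2 = 31.5 mm → 1.2 × 31.5 × 16 × 430 / 1000 = 260.1 → r_n = 260.1 kN.
Interior bolts: l_c = 85 − 27 = 58 mm → 1.2 × 58 × 16 × 430 / 1000 = 478.8 → r_n = 396.3 kN.
R_n = 2 × 260.1 + 8 × 396.3 = 3690 kN.
Design strength φR_n = 0.75 × 3690 = 2770 kN.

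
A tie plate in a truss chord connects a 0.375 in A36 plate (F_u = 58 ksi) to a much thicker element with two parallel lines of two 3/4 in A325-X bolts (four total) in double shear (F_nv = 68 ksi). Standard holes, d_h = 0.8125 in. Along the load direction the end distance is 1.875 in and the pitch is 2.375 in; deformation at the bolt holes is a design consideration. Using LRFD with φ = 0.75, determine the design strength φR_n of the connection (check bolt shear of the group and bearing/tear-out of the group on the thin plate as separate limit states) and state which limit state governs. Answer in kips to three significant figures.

116 kips (bearing governs)

Bolt shear: A_b = π·0.75²/4 = 0.4418 in²; R_n = 68 × 0.4418 × 4 × 2 = 240.3 kips → 0.75 × 240.3 = 180 kips.
Bearing (1.2 l_c t F_u ≤ 2.4 d t F_u): upper limit = 2.4·0.75·0.375·58 = 39.15 kips.
  Edge l_c = 1.875 − 0.8125/2 = 1.469 → r_n = 38.33 kips; interior l_c = 2.375 − 0.8125 = 1.562 → r_n = 39.15 kips.
  R_n,bearing = 2·38.33 + 2·39.15 = 155 kips → 0.75 × 155 = 116 kips.
Bearing governs: 116 kips.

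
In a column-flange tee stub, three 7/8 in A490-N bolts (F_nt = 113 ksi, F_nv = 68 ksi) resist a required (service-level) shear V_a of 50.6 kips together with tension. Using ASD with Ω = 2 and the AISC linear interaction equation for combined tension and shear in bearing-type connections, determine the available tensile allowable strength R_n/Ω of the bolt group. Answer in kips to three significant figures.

A_b = π·0.875²/4 = 0.6013 in²; f_rv = 50.6 / (3 × 0.6013) = 28.05 ksi.
F'_nt = 1.3 F_nt − (Ω F_nt / F_nv) f_rv = 1.3·113 − (2·113/68)·28.05 = 53.68 ksi, capped at F_nt → F'_nt = 53.68 ksi.
R_n = F'_nt · A_b · n = 53.68 × 0.6013 × 3 = 96.83 kips.
Allowable strength R_n/Ω = 96.83 / 2 = 48.4 kips.

48.4 kips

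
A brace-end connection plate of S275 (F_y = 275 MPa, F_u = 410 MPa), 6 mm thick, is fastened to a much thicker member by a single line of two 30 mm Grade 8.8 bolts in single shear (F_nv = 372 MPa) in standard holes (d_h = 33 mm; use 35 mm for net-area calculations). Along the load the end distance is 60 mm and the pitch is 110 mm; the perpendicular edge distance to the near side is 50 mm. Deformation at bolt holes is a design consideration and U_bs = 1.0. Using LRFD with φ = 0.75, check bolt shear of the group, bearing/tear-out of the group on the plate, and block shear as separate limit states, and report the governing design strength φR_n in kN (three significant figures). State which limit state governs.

Bolt shear: A_b = π·30²/4 = 706.9 mm²; R_n = 372 × 706.9 × 2 × 1 / 1000 = 525.9 kN → 0.75 × 525.9 = 394 kN.
Bearing: edge l_c = 43.5, r_n = 128.4 kN; interior l_c = 77, r_n = 177.1 kN; R_n = 128.4 + 1·177.1 = 305.5 kN → 229 kN.
Block shear: A_gv = 1020, A_nv = 705, A_nt = 195 mm²; R_n = min(0.6F_uA_nv, 0.6F_yA_gv) + U_bs·F_u·A_nt = 248.2 kN → 186 kN.
Block shear governs: 186 kN.

186 kN (block shear governs)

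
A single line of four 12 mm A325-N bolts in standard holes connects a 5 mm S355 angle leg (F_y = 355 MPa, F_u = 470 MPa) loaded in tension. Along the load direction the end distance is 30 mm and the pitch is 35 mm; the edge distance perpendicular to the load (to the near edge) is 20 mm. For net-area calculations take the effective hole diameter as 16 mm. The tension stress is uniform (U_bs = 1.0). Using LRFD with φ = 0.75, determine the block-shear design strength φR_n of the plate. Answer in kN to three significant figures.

Shear plane L_v = 30 + 3·35 = 135 mm; A_gv = 135 × 5 = 675 mm².
A_nv = (135 − 3.5·16) × 5 = 395 mm².
A_nt = (20 − 0.5·16) × 5 = 60 mm².
0.6 F_u A_nv = 111.4 kN; 0.6 F_y A_gv = 143.8 kN → shear rupture governs the shear term.
R_n = 111.4 + 1.0 × 470 × 60 / 1000 = 139.6 kN.
Design strength φR_n = 0.75 × 139.6 = 105 kN.

105 kN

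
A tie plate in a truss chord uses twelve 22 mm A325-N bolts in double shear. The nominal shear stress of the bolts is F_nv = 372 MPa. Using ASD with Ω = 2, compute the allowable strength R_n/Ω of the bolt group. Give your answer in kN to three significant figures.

1700 kN

A_b = π × 22² / 4 = 380.1 mm².
R_n = F_nv · A_b · n · n_s = 372 × 380.1 × 12 × 2 / 1000 = 3394 kN.
Allowable strength R_n/Ω = 3394 / 2 = 1700 kN.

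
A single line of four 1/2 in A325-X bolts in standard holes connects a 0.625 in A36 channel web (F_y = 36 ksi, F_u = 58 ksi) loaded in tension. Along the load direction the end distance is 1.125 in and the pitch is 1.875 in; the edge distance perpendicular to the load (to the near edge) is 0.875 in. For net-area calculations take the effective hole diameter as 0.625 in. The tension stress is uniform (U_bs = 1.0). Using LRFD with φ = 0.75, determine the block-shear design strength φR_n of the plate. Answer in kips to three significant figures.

Shear plane L_v = 1.125 + 3·1.875 = 6.75 in; A_gv = 6.75 × 0.625 = 4.219 in².
A_nv = (6.75 − 3.5·0.625) × 0.625 = 2.852 in².
A_nt = (0.875 − 0.5·0.625) × 0.625 = 0.3516 in².
0.6 F_u A_nv = 99.23 kips; 0.6 F_y A_gv = 91.12 kips → shear yielding governs the shear term.
R_n = 91.12 + 1.0 × 58 × 0.3516 = 111.5 kips.
Design strength φR_n = 0.75 × 111.5 = 83.6 kips.

83.6 kips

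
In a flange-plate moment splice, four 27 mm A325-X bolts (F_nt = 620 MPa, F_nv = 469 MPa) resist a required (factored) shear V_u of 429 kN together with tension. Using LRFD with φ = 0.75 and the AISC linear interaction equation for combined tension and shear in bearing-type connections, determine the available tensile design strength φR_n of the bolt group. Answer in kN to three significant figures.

A_b = π·27²/4 = 572.6 mm²; f_rv = 429 × 1000 / (4 × 572.6) = 187.3 MPa.
F'_nt = 1.3 F_nt − (F_nt / φF_nv) f_rv = 1.3·620 − (620/(0.75·469))·187.3 = 475.8 MPa, capped at F_nt → F'_nt = 475.8 MPa.
R_n = F'_nt · A_b · n = 475.8 × 572.6 × 4 / 1000 = 1090 kN.
Design strength φR_n = 0.75 × 1090 = 817 kN.

817 kN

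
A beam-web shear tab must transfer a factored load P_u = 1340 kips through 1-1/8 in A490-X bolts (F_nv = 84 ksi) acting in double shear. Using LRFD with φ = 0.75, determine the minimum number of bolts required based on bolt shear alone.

11 bolts

A_b = π·1.125²/4 = 0.994 in².
Per-bolt design strength φR_n = 0.75 × 84 × 0.994 × 2 = 125.2 kips.
n ≥ 1340 / 125.2 = 10.7 → use 11 bolts.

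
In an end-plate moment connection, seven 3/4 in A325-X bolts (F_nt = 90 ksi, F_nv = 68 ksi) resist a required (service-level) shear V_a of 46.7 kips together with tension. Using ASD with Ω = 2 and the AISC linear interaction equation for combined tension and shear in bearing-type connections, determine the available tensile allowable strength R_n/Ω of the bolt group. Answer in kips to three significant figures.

A_b = π·0.75²/4 = 0.4418 in²; f_rv = 46.7 / (7 × 0.4418) = 15.1 ksi.
F'_nt = 1.3 F_nt − (Ω F_nt / F_nv) f_rv = 1.3·90 − (2·90/68)·15.1 = 77.03 ksi, capped at F_nt → F'_nt = 77.03 ksi.
R_n = F'_nt · A_b · n = 77.03 × 0.4418 × 7 = 238.2 kips.
Allowable strength R_n/Ω = 238.2 / 2 = 119 kips.

119 kips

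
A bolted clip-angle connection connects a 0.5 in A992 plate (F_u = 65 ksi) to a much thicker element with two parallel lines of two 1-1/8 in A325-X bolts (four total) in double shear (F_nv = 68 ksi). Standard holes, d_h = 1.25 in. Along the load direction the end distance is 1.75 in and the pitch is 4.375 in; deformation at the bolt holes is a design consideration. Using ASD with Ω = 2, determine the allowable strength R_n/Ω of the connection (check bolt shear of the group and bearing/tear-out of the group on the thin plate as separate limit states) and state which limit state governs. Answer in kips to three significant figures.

132 kips (bearing governs)

Bolt shear: A_b = π·1.125²/4 = 0.994 in²; R_n = 68 × 0.994 × 4 × 2 = 540.7 kips → 540.7 / 2 = 270 kips.
Bearing (1.2 l_c t F_u ≤ 2.4 d t F_u): upper limit = 2.4·1.125·0.5·65 = 87.75 kips.
  Edge l_c = 1.75 − 1.25/2 = 1.125 → r_n = 43.87 kips; interior l_c = 4.375 − 1.25 = 3.125 → r_n = 87.75 kips.
  R_n,bearing = 2·43.87 + 2·87.75 = 263.2 kips → 263.2 / 2 = 132 kips.
Bearing governs: 132 kips.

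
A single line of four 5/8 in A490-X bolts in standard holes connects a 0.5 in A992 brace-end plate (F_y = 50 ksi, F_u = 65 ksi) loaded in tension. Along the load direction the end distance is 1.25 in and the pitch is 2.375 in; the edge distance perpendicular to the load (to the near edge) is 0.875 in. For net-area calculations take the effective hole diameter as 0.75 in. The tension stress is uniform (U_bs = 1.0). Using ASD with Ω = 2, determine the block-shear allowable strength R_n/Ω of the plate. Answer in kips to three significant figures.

Shear plane L_v = 1.25 + 3·2.375 = 8.375 in; A_gv = 8.375 × 0.5 = 4.188 in².
A_nv = (8.375 − 3.5·0.75) × 0.5 = 2.875 in².
A_nt = (0.875 − 0.5·0.75) × 0.5 = 0.25 in².
0.6 F_u A_nv = 112.1 kips; 0.6 F_y A_gv = 125.6 kips → shear rupture governs the shear term.
R_n = 112.1 + 1.0 × 65 × 0.25 = 128.4 kips.
Allowable strength R_n/Ω = 128.4 / 2 = 64.2 kips.

64.2 kips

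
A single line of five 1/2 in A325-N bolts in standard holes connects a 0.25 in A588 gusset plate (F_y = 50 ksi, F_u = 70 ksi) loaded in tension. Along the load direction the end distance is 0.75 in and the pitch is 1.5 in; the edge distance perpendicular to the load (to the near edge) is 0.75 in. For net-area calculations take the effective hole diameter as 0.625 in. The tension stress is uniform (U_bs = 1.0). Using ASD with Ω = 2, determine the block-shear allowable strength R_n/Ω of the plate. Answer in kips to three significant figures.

24.5 kips

Shear plane L_v = 0.75 + 4·1.5 = 6.75 in; A_gv = 6.75 × 0.25 = 1.688 in².
A_nv = (6.75 − 4.5·0.625) × 0.25 = 0.9844 in².
A_nt = (0.75 − 0.5·0.625) × 0.25 = 0.1094 in².
0.6 F_u A_nv = 41.34 kips; 0.6 F_y A_gv = 50.62 kips → shear rupture governs the shear term.
R_n = 41.34 + 1.0 × 70 × 0.1094 = 49 kips.
Allowable strength R_n/Ω = 49 / 2 = 24.5 kips.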